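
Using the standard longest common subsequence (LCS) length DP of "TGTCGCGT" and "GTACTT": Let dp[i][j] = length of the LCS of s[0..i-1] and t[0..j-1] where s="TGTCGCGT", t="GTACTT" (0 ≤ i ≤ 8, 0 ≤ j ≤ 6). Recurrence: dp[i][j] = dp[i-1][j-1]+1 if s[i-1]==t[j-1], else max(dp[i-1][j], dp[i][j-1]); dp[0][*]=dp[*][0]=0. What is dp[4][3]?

2

   ''  G  T  A  C  T  T
''  0  0  0  0  0  0  0
 T  0  0  1  1  1  1  1
 G  0  1  1  1  1  1  1
 T  0  1  2  2  2  2  2
 C  0  1  2  2  3  3  3
 G  0  1  2  2  3  3  3
 C  0  1  2  2  3  3  3
 G  0  1  2  2  3  3  3
 T  0  1  2  2  3  4  4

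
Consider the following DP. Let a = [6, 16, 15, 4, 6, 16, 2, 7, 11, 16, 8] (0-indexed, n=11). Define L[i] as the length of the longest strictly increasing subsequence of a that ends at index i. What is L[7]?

3

   i    0    1    2    3    4    5    6    7    8    9   10
a[i]    6   16   15    4    6   16    2    7   11   16    8
L[i]    1    2    2    1    2    3    1    3    4    5    4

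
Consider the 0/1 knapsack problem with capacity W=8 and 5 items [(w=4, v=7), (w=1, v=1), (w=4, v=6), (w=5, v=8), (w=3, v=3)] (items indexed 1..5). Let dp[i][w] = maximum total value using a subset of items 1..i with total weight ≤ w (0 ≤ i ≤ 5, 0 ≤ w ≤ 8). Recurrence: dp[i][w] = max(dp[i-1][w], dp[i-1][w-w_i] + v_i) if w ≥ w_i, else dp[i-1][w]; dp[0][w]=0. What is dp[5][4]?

7

i\w   0   1   2   3   4   5   6   7   8
  0   0   0   0   0   0   0   0   0   0
  1   0   0   0   0   7   7   7   7   7
  2   0   1   1   1   7   8   8   8   8
  3   0   1   1   1   7   8   8   8  13
  4   0   1   1   1   7   8   9   9  13
  5   0   1   1   3   7   8   9  10  13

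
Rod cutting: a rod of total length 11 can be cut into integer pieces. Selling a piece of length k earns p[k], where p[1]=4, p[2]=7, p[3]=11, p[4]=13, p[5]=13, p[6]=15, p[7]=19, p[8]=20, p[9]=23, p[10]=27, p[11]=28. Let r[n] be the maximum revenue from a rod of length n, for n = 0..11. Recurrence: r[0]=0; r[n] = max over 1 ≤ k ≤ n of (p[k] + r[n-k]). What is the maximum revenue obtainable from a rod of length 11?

44

   n    0    1    2    3    4    5    6    7    8    9   10   11
r[n]    0    4    8   12   16   20   24   28   32   36   40   44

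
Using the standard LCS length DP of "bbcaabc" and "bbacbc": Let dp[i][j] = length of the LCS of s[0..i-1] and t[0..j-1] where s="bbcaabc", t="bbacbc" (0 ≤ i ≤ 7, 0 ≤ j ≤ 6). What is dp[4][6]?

   ''  b  b  a  c  b  c
''  0  0  0  0  0  0  0
 b  0  1  1  1  1  1  1
 b  0  1  2  2  2  2  2
 c  0  1  2  2  3  3  3
 a  0  1  2  3  3  3  3
 a  0  1  2  3  3  3  3
 b  0  1  2  3  3  4  4
 c  0  1  2  3  4  4  5

3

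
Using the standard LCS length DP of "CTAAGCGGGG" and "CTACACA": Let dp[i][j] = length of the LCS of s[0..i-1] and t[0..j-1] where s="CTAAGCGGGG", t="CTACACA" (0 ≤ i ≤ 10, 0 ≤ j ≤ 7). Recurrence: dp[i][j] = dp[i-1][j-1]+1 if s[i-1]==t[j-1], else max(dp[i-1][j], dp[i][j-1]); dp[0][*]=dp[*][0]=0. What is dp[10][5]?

   ''  C  T  A  C  A  C  A
''  0  0  0  0  0  0  0  0
 C  0  1  1  1  1  1  1  1
 T  0  1  2  2  2  2  2  2
 A  0  1  2  3  3  3  3  3
 A  0  1  2  3  3  4  4  4
 G  0  1  2  3  3  4  4  4
 C  0  1  2  3  4  4  5  5
 G  0  1  2  3  4  4  5  5
 G  0  1  2  3  4  4  5  5
 G  0  1  2  3  4  4  5  5
 G  0  1  2  3  4  4  5  5

4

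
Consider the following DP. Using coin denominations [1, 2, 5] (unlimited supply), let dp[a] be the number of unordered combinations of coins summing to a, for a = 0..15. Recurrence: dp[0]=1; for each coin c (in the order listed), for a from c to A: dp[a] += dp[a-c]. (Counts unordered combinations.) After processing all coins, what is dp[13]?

14

after  coin     0     1     2     3     4     5     6     7     8     9    10    11    12    13    14    15
          1     1     1     1     1     1     1     1     1     1     1     1     1     1     1     1     1
          2     1     1     2     2     3     3     4     4     5     5     6     6     7     7     8     8
          5     1     1     2     2     3     4     5     6     7     8    10    11    13    14    16    18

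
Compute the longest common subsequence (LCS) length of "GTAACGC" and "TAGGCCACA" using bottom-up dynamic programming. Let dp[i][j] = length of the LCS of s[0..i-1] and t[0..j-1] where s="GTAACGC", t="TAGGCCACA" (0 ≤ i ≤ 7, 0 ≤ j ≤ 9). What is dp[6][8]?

4

   ''  T  A  G  G  C  C  A  C  A
''  0  0  0  0  0  0  0  0  0  0
 G  0  0  0  1  1  1  1  1  1  1
 T  0  1  1  1  1  1  1  1  1  1
 A  0  1  2  2  2  2  2  2  2  2
 A  0  1  2  2  2  2  2  3  3  3
 C  0  1  2  2  2  3  3  3  4  4
 G  0  1  2  3  3  3  3  3  4  4
 C  0  1  2  3  3  4  4  4  4  4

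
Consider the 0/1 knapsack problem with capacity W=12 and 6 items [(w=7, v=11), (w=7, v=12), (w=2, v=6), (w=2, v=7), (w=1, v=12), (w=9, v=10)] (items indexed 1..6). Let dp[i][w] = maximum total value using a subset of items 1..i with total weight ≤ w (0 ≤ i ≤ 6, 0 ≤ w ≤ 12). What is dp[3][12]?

i\w   0   1   2   3   4   5   6   7   8   9  10  11  12
  0   0   0   0   0   0   0   0   0   0   0   0   0   0
  1   0   0   0   0   0   0   0  11  11  11  11  11  11
  2   0   0   0   0   0   0   0  12  12  12  12  12  12
  3   0   0   6   6   6   6   6  12  12  18  18  18  18
  4   0   0   7   7  13  13  13  13  13  19  19  25  25
  5   0  12  12  19  19  25  25  25  25  25  31  31  37
  6   0  12  12  19  19  25  25  25  25  25  31  31  37

18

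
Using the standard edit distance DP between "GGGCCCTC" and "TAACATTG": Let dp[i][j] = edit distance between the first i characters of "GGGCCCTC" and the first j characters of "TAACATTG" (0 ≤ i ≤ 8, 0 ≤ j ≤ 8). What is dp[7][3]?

7

   ''  T  A  A  C  A  T  T  G
''  0  1  2  3  4  5  6  7  8
 G  1  1  2  3  4  5  6  7  7
 G  2  2  2  3  4  5  6  7  7
 G  3  3  3  3  4  5  6  7  7
 C  4  4  4  4  3  4  5  6  7
 C  5  5  5  5  4  4  5  6  7
 C  6  6  6  6  5  5  5  6  7
 T  7  6  7  7  6  6  5  5  6
 C  8  7  7  8  7  7  6  6  6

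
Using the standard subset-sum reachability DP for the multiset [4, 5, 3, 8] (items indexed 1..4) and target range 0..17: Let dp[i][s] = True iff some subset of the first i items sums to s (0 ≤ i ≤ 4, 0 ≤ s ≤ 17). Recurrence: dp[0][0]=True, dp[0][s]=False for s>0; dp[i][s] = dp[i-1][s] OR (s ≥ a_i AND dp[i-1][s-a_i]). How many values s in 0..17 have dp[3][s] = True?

i\s   0   1   2   3   4   5   6   7   8   9  10  11  12  13  14  15  16  17
  0   T   F   F   F   F   F   F   F   F   F   F   F   F   F   F   F   F   F
  1   T   F   F   F   T   F   F   F   F   F   F   F   F   F   F   F   F   F
  2   T   F   F   F   T   T   F   F   F   T   F   F   F   F   F   F   F   F
  3   T   F   F   T   T   T   F   T   T   T   F   F   T   F   F   F   F   F
  4   T   F   F   T   T   T   F   T   T   T   F   T   T   T   F   T   T   T

8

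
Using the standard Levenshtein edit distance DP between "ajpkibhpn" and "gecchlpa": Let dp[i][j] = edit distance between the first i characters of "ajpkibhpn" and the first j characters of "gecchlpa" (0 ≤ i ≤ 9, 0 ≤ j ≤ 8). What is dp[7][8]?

8

   ''  g  e  c  c  h  l  p  a
''  0  1  2  3  4  5  6  7  8
 a  1  1  2  3  4  5  6  7  7
 j  2  2  2  3  4  5  6  7  8
 p  3  3  3  3  4  5  6  6  7
 k  4  4  4  4  4  5  6  7  7
 i  5  5  5  5  5  5  6  7  8
 b  6  6  6  6  6  6  6  7  8
 h  7  7  7  7  7  6  7  7  8
 p  8  8  8  8  8  7  7  7  8
 n  9  9  9  9  9  8  8  8  8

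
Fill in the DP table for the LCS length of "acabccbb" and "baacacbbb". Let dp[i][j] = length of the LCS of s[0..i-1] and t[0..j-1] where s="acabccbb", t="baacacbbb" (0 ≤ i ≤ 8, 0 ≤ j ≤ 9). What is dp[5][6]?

4

   ''  b  a  a  c  a  c  b  b  b
''  0  0  0  0  0  0  0  0  0  0
 a  0  0  1  1  1  1  1  1  1  1
 c  0  0  1  1  2  2  2  2  2  2
 a  0  0  1  2  2  3  3  3  3  3
 b  0  1  1  2  2  3  3  4  4  4
 c  0  1  1  2  3  3  4  4  4  4
 c  0  1  1  2  3  3  4  4  4  4
 b  0  1  1  2  3  3  4  5  5  5
 b  0  1  1  2  3  3  4  5  6  6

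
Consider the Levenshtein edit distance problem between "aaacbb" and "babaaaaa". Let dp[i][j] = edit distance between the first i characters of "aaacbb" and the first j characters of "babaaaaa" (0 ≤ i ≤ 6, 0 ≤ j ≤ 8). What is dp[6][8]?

5

   ''  b  a  b  a  a  a  a  a
''  0  1  2  3  4  5  6  7  8
 a  1  1  1  2  3  4  5  6  7
 a  2  2  1  2  2  3  4  5  6
 a  3  3  2  2  2  2  3  4  5
 c  4  4  3  3  3  3  3  4  5
 b  5  4  4  3  4  4  4  4  5
 b  6  5  5  4  4  5  5  5  5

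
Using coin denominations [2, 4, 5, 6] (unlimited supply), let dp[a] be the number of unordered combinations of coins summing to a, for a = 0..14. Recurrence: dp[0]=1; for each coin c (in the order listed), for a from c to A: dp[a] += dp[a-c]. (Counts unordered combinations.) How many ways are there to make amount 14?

10

after  coin     0     1     2     3     4     5     6     7     8     9    10    11    12    13    14
          2     1     0     1     0     1     0     1     0     1     0     1     0     1     0     1
          4     1     0     1     0     2     0     2     0     3     0     3     0     4     0     4
          5     1     0     1     0     2     1     2     1     3     2     4     2     5     3     6
          6     1     0     1     0     2     1     3     1     4     2     6     3     8     4    10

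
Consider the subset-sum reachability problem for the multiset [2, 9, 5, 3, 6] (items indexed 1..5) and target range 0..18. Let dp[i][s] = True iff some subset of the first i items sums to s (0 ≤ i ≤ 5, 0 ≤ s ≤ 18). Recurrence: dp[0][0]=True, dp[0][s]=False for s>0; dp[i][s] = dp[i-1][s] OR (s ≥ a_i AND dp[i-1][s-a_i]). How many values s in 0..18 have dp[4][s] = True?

13

i\s   0   1   2   3   4   5   6   7   8   9  10  11  12  13  14  15  16  17  18
  0   T   F   F   F   F   F   F   F   F   F   F   F   F   F   F   F   F   F   F
  1   T   F   T   F   F   F   F   F   F   F   F   F   F   F   F   F   F   F   F
  2   T   F   T   F   F   F   F   F   F   T   F   T   F   F   F   F   F   F   F
  3   T   F   T   F   F   T   F   T   F   T   F   T   F   F   T   F   T   F   F
  4   T   F   T   T   F   T   F   T   T   T   T   T   T   F   T   F   T   T   F
  5   T   F   T   T   F   T   T   T   T   T   T   T   T   T   T   T   T   T   T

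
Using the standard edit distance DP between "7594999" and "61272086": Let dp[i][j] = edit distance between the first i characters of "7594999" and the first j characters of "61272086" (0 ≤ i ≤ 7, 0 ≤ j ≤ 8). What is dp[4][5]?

   ''  6  1  2  7  2  0  8  6
''  0  1  2  3  4  5  6  7  8
 7  1  1  2  3  3  4  5  6  7
 5  2  2  2  3  4  4  5  6  7
 9  3  3  3  3  4  5  5  6  7
 4  4  4  4  4  4  5  6  6  7
 9  5  5  5  5  5  5  6  7  7
 9  6  6  6  6  6  6  6  7  8
 9  7  7  7  7  7  7  7  7  8

5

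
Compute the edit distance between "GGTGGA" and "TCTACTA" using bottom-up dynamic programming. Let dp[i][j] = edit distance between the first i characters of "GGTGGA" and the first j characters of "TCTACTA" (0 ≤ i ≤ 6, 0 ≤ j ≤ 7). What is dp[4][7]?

   ''  T  C  T  A  C  T  A
''  0  1  2  3  4  5  6  7
 G  1  1  2  3  4  5  6  7
 G  2  2  2  3  4  5  6  7
 T  3  2  3  2  3  4  5  6
 G  4  3  3  3  3  4  5  6
 G  5  4  4  4  4  4  5  6
 A  6  5  5  5  4  5  5  5

6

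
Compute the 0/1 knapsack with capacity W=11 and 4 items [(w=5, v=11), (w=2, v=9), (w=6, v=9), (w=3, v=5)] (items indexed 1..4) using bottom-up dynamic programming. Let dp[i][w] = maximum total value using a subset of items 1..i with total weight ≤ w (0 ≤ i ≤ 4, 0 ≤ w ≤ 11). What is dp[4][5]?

14

i\w   0   1   2   3   4   5   6   7   8   9  10  11
  0   0   0   0   0   0   0   0   0   0   0   0   0
  1   0   0   0   0   0  11  11  11  11  11  11  11
  2   0   0   9   9   9  11  11  20  20  20  20  20
  3   0   0   9   9   9  11  11  20  20  20  20  20
  4   0   0   9   9   9  14  14  20  20  20  25  25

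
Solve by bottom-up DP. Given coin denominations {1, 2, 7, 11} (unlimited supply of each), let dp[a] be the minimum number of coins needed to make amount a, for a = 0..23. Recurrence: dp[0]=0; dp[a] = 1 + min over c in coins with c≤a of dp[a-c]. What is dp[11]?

1

 a  0  1  2  3  4  5  6  7  8  9 10 11 12 13 14 15 16 17 18 19 20 21 22 23
dp  0  1  1  2  2  3  3  1  2  2  3  1  2  2  2  3  3  4  2  3  3  3  2  3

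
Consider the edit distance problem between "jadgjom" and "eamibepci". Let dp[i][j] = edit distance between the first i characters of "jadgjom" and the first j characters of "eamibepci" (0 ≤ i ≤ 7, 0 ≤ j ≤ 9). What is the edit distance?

8

   ''  e  a  m  i  b  e  p  c  i
''  0  1  2  3  4  5  6  7  8  9
 j  1  1  2  3  4  5  6  7  8  9
 a  2  2  1  2  3  4  5  6  7  8
 d  3  3  2  2  3  4  5  6  7  8
 g  4  4  3  3  3  4  5  6  7  8
 j  5  5  4  4  4  4  5  6  7  8
 o  6  6  5  5  5  5  5  6  7  8
 m  7  7  6  5  6  6  6  6  7  8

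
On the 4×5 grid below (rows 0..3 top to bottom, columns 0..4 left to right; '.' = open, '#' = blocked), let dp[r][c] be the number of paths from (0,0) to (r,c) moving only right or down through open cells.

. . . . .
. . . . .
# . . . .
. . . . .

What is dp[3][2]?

7

r\c   0   1   2   3   4
  0   1   1   1   1   1
  1   1   2   3   4   5
  2   0   2   5   9  14
  3   0   2   7  16  30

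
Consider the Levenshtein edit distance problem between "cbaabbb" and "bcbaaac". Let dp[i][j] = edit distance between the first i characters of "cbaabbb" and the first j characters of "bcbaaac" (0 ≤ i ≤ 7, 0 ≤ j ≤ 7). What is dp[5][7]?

   ''  b  c  b  a  a  a  c
''  0  1  2  3  4  5  6  7
 c  1  1  1  2  3  4  5  6
 b  2  1  2  1  2  3  4  5
 a  3  2  2  2  1  2  3  4
 a  4  3  3  3  2  1  2  3
 b  5  4  4  3  3  2  2  3
 b  6  5  5  4  4  3  3  3
 b  7  6  6  5  5  4  4  4

3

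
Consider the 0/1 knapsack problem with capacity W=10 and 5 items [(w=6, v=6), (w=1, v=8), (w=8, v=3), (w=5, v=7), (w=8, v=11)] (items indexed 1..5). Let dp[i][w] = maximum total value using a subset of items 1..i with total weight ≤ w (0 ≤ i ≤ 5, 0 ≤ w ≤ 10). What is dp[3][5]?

8

i\w   0   1   2   3   4   5   6   7   8   9  10
  0   0   0   0   0   0   0   0   0   0   0   0
  1   0   0   0   0   0   0   6   6   6   6   6
  2   0   8   8   8   8   8   8  14  14  14  14
  3   0   8   8   8   8   8   8  14  14  14  14
  4   0   8   8   8   8   8  15  15  15  15  15
  5   0   8   8   8   8   8  15  15  15  19  19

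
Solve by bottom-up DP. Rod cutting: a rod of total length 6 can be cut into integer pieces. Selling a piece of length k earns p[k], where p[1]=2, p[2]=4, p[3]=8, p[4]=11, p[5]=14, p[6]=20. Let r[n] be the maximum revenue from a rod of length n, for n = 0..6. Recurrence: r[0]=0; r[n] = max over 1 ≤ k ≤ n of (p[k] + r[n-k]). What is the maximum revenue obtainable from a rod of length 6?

20

   n    0    1    2    3    4    5    6
r[n]    0    2    4    8   11   14   20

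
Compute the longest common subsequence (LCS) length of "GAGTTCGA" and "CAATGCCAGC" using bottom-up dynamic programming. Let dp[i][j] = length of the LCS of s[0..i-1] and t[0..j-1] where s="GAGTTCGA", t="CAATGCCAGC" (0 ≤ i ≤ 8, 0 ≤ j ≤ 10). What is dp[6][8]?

3

   ''  C  A  A  T  G  C  C  A  G  C
''  0  0  0  0  0  0  0  0  0  0  0
 G  0  0  0  0  0  1  1  1  1  1  1
 A  0  0  1  1  1  1  1  1  2  2  2
 G  0  0  1  1  1  2  2  2  2  3  3
 T  0  0  1  1  2  2  2  2  2  3  3
 T  0  0  1  1  2  2  2  2  2  3  3
 C  0  1  1  1  2  2  3  3  3  3  4
 G  0  1  1  1  2  3  3  3  3  4  4
 A  0  1  2  2  2  3  3  3  4  4  4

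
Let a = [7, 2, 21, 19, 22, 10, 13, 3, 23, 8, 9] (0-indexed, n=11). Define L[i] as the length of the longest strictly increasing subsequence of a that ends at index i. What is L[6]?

   i    0    1    2    3    4    5    6    7    8    9   10
a[i]    7    2   21   19   22   10   13    3   23    8    9
L[i]    1    1    2    2    3    2    3    2    4    3    4

3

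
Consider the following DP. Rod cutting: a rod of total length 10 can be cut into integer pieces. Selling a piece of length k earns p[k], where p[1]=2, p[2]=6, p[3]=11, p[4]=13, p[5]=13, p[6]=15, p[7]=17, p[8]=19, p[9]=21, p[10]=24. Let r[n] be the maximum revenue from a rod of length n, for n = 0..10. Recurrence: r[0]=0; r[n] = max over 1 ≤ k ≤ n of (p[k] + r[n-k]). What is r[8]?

28

   n    0    1    2    3    4    5    6    7    8    9   10
r[n]    0    2    6   11   13   17   22   24   28   33   35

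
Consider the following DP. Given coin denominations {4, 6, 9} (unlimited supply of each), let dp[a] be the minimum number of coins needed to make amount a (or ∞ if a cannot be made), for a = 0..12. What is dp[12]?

2

 a  0  1  2  3  4  5  6  7  8  9 10 11 12
dp  0  -  -  -  1  -  1  -  2  1  2  -  2
(- denotes ∞ / unreachable)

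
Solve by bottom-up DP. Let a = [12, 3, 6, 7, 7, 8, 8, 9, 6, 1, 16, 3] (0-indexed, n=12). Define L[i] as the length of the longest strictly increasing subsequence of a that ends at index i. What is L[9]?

   i    0    1    2    3    4    5    6    7    8    9   10   11
a[i]   12    3    6    7    7    8    8    9    6    1   16    3
L[i]    1    1    2    3    3    4    4    5    2    1    6    2

1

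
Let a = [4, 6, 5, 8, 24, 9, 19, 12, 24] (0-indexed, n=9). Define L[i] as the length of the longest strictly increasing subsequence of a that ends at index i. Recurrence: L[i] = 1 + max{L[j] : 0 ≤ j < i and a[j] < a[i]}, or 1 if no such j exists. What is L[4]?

   i    0    1    2    3    4    5    6    7    8
a[i]    4    6    5    8   24    9   19   12   24
L[i]    1    2    2    3    4    4    5    5    6

4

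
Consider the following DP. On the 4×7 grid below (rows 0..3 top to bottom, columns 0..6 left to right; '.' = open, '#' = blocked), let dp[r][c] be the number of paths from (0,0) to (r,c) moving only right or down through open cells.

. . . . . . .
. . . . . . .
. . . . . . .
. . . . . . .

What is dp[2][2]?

6

r\c   0   1   2   3   4   5   6
  0   1   1   1   1   1   1   1
  1   1   2   3   4   5   6   7
  2   1   3   6  10  15  21  28
  3   1   4  10  20  35  56  84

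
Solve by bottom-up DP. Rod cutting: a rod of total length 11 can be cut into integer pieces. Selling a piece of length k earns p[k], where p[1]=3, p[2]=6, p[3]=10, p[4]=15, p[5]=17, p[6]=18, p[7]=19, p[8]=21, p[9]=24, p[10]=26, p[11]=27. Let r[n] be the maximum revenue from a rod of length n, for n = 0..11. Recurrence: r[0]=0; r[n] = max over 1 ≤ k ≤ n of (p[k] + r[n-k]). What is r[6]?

   n    0    1    2    3    4    5    6    7    8    9   10   11
r[n]    0    3    6   10   15   18   21   25   30   33   36   40

21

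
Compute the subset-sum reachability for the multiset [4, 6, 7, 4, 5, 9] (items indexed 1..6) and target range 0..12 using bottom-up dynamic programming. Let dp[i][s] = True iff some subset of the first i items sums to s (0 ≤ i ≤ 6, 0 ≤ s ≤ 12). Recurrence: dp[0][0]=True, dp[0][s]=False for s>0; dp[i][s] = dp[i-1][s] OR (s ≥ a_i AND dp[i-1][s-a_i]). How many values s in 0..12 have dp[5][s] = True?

i\s   0   1   2   3   4   5   6   7   8   9  10  11  12
  0   T   F   F   F   F   F   F   F   F   F   F   F   F
  1   T   F   F   F   T   F   F   F   F   F   F   F   F
  2   T   F   F   F   T   F   T   F   F   F   T   F   F
  3   T   F   F   F   T   F   T   T   F   F   T   T   F
  4   T   F   F   F   T   F   T   T   T   F   T   T   F
  5   T   F   F   F   T   T   T   T   T   T   T   T   T
  6   T   F   F   F   T   T   T   T   T   T   T   T   T

10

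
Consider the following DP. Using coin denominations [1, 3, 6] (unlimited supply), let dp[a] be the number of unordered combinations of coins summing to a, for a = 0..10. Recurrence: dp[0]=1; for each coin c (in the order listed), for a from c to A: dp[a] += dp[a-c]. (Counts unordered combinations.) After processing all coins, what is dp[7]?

after  coin     0     1     2     3     4     5     6     7     8     9    10
          1     1     1     1     1     1     1     1     1     1     1     1
          3     1     1     1     2     2     2     3     3     3     4     4
          6     1     1     1     2     2     2     4     4     4     6     6

4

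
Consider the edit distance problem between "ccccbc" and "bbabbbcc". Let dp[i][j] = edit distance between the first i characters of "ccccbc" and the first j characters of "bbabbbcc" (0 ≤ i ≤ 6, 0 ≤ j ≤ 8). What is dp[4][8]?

   ''  b  b  a  b  b  b  c  c
''  0  1  2  3  4  5  6  7  8
 c  1  1  2  3  4  5  6  6  7
 c  2  2  2  3  4  5  6  6  6
 c  3  3  3  3  4  5  6  6  6
 c  4  4  4  4  4  5  6  6  6
 b  5  4  4  5  4  4  5  6  7
 c  6  5  5  5  5  5  5  5  6

6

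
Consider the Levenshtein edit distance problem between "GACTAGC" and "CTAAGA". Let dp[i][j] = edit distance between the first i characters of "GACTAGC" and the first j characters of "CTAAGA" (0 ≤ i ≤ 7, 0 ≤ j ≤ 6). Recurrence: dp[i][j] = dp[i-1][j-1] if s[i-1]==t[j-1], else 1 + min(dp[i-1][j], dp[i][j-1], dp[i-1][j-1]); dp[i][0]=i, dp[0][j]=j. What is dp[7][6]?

   ''  C  T  A  A  G  A
''  0  1  2  3  4  5  6
 G  1  1  2  3  4  4  5
 A  2  2  2  2  3  4  4
 C  3  2  3  3  3  4  5
 T  4  3  2  3  4  4  5
 A  5  4  3  2  3  4  4
 G  6  5  4  3  3  3  4
 C  7  6  5  4  4  4  4

4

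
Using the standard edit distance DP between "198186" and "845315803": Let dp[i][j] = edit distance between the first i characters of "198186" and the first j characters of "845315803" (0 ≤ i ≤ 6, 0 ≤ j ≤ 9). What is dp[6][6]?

   ''  8  4  5  3  1  5  8  0  3
''  0  1  2  3  4  5  6  7  8  9
 1  1  1  2  3  4  4  5  6  7  8
 9  2  2  2  3  4  5  5  6  7  8
 8  3  2  3  3  4  5  6  5  6  7
 1  4  3  3  4  4  4  5  6  6  7
 8  5  4  4  4  5  5  5  5  6  7
 6  6  5  5  5  5  6  6  6  6  7

6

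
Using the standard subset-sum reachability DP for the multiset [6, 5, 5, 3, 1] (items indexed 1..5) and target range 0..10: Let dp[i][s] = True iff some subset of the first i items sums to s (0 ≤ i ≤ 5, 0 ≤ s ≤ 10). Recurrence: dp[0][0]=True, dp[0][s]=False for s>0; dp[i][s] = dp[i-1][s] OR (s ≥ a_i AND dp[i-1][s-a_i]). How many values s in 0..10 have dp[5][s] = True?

10

i\s   0   1   2   3   4   5   6   7   8   9  10
  0   T   F   F   F   F   F   F   F   F   F   F
  1   T   F   F   F   F   F   T   F   F   F   F
  2   T   F   F   F   F   T   T   F   F   F   F
  3   T   F   F   F   F   T   T   F   F   F   T
  4   T   F   F   T   F   T   T   F   T   T   T
  5   T   T   F   T   T   T   T   T   T   T   T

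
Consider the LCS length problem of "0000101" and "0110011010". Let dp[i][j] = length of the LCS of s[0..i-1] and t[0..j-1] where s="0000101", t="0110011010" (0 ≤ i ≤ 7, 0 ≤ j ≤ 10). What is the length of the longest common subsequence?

   ''  0  1  1  0  0  1  1  0  1  0
''  0  0  0  0  0  0  0  0  0  0  0
 0  0  1  1  1  1  1  1  1  1  1  1
 0  0  1  1  1  2  2  2  2  2  2  2
 0  0  1  1  1  2  3  3  3  3  3  3
 0  0  1  1  1  2  3  3  3  4  4  4
 1  0  1  2  2  2  3  4  4  4  5  5
 0  0  1  2  2  3  3  4  4  5  5  6
 1  0  1  2  3  3  3  4  5  5  6  6

6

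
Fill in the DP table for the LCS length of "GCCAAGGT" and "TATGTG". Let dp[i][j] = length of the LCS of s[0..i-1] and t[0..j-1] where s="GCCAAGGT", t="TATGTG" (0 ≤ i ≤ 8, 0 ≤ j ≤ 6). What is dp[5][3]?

1

   ''  T  A  T  G  T  G
''  0  0  0  0  0  0  0
 G  0  0  0  0  1  1  1
 C  0  0  0  0  1  1  1
 C  0  0  0  0  1  1  1
 A  0  0  1  1  1  1  1
 A  0  0  1  1  1  1  1
 G  0  0  1  1  2  2  2
 G  0  0  1  1  2  2  3
 T  0  1  1  2  2  3  3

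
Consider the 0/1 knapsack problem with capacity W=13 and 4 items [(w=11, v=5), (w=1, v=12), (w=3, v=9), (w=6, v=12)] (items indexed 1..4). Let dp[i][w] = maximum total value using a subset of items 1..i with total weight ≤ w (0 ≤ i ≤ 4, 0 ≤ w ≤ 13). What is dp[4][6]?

21

i\w   0   1   2   3   4   5   6   7   8   9  10  11  12  13
  0   0   0   0   0   0   0   0   0   0   0   0   0   0   0
  1   0   0   0   0   0   0   0   0   0   0   0   5   5   5
  2   0  12  12  12  12  12  12  12  12  12  12  12  17  17
  3   0  12  12  12  21  21  21  21  21  21  21  21  21  21
  4   0  12  12  12  21  21  21  24  24  24  33  33  33  33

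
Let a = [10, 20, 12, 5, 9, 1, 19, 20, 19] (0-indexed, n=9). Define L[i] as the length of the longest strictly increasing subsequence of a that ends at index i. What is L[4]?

   i    0    1    2    3    4    5    6    7    8
a[i]   10   20   12    5    9    1   19   20   19
L[i]    1    2    2    1    2    1    3    4    3

2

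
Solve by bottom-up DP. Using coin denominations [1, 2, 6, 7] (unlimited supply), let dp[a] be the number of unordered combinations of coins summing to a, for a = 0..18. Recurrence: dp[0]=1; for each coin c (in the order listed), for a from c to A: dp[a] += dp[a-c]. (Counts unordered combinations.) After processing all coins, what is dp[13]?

17

after  coin     0     1     2     3     4     5     6     7     8     9    10    11    12    13    14    15    16    17    18
          1     1     1     1     1     1     1     1     1     1     1     1     1     1     1     1     1     1     1     1
          2     1     1     2     2     3     3     4     4     5     5     6     6     7     7     8     8     9     9    10
          6     1     1     2     2     3     3     5     5     7     7     9     9    12    12    15    15    18    18    22
          7     1     1     2     2     3     3     5     6     8     9    11    12    15    17    21    23    27    29    34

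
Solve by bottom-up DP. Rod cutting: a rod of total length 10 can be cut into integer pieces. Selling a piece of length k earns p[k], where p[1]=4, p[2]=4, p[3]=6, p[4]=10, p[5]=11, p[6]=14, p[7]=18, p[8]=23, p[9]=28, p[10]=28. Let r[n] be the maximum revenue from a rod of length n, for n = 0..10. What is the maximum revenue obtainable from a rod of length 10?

40

   n    0    1    2    3    4    5    6    7    8    9   10
r[n]    0    4    8   12   16   20   24   28   32   36   40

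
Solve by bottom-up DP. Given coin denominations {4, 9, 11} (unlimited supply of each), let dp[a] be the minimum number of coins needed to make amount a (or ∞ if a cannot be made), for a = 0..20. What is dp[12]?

3

 a  0  1  2  3  4  5  6  7  8  9 10 11 12 13 14 15 16 17 18 19 20
dp  0  -  -  -  1  -  -  -  2  1  -  1  3  2  -  2  4  3  2  3  2
(- denotes ∞ / unreachable)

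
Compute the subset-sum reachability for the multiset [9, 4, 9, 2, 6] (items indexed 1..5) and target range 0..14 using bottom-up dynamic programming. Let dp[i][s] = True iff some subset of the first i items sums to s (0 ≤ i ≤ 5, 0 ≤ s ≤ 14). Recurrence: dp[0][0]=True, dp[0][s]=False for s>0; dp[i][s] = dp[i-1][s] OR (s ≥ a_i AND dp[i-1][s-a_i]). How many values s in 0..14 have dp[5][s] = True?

10

i\s   0   1   2   3   4   5   6   7   8   9  10  11  12  13  14
  0   T   F   F   F   F   F   F   F   F   F   F   F   F   F   F
  1   T   F   F   F   F   F   F   F   F   T   F   F   F   F   F
  2   T   F   F   F   T   F   F   F   F   T   F   F   F   T   F
  3   T   F   F   F   T   F   F   F   F   T   F   F   F   T   F
  4   T   F   T   F   T   F   T   F   F   T   F   T   F   T   F
  5   T   F   T   F   T   F   T   F   T   T   T   T   T   T   F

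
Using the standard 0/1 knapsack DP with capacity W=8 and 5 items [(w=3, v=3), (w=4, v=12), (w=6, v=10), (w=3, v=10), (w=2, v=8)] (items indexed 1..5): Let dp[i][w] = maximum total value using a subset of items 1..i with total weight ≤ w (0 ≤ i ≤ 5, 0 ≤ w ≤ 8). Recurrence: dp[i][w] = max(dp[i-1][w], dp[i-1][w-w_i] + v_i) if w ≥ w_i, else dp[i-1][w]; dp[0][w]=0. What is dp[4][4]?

12

i\w   0   1   2   3   4   5   6   7   8
  0   0   0   0   0   0   0   0   0   0
  1   0   0   0   3   3   3   3   3   3
  2   0   0   0   3  12  12  12  15  15
  3   0   0   0   3  12  12  12  15  15
  4   0   0   0  10  12  12  13  22  22
  5   0   0   8  10  12  18  20  22  22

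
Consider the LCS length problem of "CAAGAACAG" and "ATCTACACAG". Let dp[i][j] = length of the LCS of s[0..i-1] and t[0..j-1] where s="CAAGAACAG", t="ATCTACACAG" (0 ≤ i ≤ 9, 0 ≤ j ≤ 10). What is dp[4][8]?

3

   ''  A  T  C  T  A  C  A  C  A  G
''  0  0  0  0  0  0  0  0  0  0  0
 C  0  0  0  1  1  1  1  1  1  1  1
 A  0  1  1  1  1  2  2  2  2  2  2
 A  0  1  1  1  1  2  2  3  3  3  3
 G  0  1  1  1  1  2  2  3  3  3  4
 A  0  1  1  1  1  2  2  3  3  4  4
 A  0  1  1  1  1  2  2  3  3  4  4
 C  0  1  1  2  2  2  3  3  4  4  4
 A  0  1  1  2  2  3  3  4  4  5  5
 G  0  1  1  2  2  3  3  4  4  5  6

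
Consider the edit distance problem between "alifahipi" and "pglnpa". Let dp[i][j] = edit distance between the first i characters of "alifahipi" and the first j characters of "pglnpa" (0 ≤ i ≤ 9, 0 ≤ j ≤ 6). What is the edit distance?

   ''  p  g  l  n  p  a
''  0  1  2  3  4  5  6
 a  1  1  2  3  4  5  5
 l  2  2  2  2  3  4  5
 i  3  3  3  3  3  4  5
 f  4  4  4  4  4  4  5
 a  5  5  5  5  5  5  4
 h  6  6  6  6  6  6  5
 i  7  7  7  7  7  7  6
 p  8  7  8  8  8  7  7
 i  9  8  8  9  9  8  8

8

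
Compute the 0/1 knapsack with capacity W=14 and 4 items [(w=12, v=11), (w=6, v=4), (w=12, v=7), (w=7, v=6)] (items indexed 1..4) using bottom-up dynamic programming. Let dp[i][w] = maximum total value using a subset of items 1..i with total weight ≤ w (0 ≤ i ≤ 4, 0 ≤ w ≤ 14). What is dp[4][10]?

i\w   0   1   2   3   4   5   6   7   8   9  10  11  12  13  14
  0   0   0   0   0   0   0   0   0   0   0   0   0   0   0   0
  1   0   0   0   0   0   0   0   0   0   0   0   0  11  11  11
  2   0   0   0   0   0   0   4   4   4   4   4   4  11  11  11
  3   0   0   0   0   0   0   4   4   4   4   4   4  11  11  11
  4   0   0   0   0   0   0   4   6   6   6   6   6  11  11  11

6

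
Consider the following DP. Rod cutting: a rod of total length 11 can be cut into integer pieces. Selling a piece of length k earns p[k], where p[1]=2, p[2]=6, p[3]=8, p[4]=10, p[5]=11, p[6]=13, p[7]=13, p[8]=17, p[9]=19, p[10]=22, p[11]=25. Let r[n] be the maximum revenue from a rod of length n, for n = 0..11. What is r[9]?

26

   n    0    1    2    3    4    5    6    7    8    9   10   11
r[n]    0    2    6    8   12   14   18   20   24   26   30   32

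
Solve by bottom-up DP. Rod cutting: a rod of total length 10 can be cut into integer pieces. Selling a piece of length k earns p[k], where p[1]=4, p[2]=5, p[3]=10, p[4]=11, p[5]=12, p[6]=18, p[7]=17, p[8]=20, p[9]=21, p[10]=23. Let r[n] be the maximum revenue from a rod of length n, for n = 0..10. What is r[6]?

   n    0    1    2    3    4    5    6    7    8    9   10
r[n]    0    4    8   12   16   20   24   28   32   36   40

24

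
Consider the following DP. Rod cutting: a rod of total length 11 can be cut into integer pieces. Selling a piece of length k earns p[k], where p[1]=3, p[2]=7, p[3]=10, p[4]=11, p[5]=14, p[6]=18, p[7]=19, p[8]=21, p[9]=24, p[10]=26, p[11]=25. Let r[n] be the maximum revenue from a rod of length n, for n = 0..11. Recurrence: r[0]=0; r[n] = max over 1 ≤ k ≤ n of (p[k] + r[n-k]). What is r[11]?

38

   n    0    1    2    3    4    5    6    7    8    9   10   11
r[n]    0    3    7   10   14   17   21   24   28   31   35   38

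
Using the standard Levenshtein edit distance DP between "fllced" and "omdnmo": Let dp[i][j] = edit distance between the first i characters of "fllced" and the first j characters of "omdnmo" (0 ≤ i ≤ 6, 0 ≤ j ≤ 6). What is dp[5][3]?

   ''  o  m  d  n  m  o
''  0  1  2  3  4  5  6
 f  1  1  2  3  4  5  6
 l  2  2  2  3  4  5  6
 l  3  3  3  3  4  5  6
 c  4  4  4  4  4  5  6
 e  5  5  5  5  5  5  6
 d  6  6  6  5  6  6  6

5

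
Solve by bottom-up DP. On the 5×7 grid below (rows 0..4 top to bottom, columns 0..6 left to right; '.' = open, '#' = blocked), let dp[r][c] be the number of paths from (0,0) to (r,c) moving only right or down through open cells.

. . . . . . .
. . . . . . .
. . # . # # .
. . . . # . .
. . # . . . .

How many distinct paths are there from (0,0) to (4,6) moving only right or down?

r\c   0   1   2   3   4   5   6
  0   1   1   1   1   1   1   1
  1   1   2   3   4   5   6   7
  2   1   3   0   4   0   0   7
  3   1   4   4   8   0   0   7
  4   1   5   0   8   8   8  15

15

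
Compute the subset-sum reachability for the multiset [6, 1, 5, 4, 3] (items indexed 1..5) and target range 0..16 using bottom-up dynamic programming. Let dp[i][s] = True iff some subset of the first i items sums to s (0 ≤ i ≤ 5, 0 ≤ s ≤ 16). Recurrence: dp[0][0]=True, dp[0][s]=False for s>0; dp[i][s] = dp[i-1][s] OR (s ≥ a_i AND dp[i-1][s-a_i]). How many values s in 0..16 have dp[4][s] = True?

i\s   0   1   2   3   4   5   6   7   8   9  10  11  12  13  14  15  16
  0   T   F   F   F   F   F   F   F   F   F   F   F   F   F   F   F   F
  1   T   F   F   F   F   F   T   F   F   F   F   F   F   F   F   F   F
  2   T   T   F   F   F   F   T   T   F   F   F   F   F   F   F   F   F
  3   T   T   F   F   F   T   T   T   F   F   F   T   T   F   F   F   F
  4   T   T   F   F   T   T   T   T   F   T   T   T   T   F   F   T   T
  5   T   T   F   T   T   T   T   T   T   T   T   T   T   T   T   T   T

12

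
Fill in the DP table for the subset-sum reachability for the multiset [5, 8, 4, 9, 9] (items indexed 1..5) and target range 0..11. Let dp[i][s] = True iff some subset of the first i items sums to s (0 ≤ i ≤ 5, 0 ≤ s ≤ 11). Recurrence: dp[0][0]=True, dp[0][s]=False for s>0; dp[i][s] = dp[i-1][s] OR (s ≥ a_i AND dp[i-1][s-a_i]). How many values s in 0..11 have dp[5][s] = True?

5

i\s   0   1   2   3   4   5   6   7   8   9  10  11
  0   T   F   F   F   F   F   F   F   F   F   F   F
  1   T   F   F   F   F   T   F   F   F   F   F   F
  2   T   F   F   F   F   T   F   F   T   F   F   F
  3   T   F   F   F   T   T   F   F   T   T   F   F
  4   T   F   F   F   T   T   F   F   T   T   F   F
  5   T   F   F   F   T   T   F   F   T   T   F   F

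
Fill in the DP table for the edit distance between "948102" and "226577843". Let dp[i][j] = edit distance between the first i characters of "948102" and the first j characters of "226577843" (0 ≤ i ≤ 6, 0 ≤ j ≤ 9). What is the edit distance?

   ''  2  2  6  5  7  7  8  4  3
''  0  1  2  3  4  5  6  7  8  9
 9  1  1  2  3  4  5  6  7  8  9
 4  2  2  2  3  4  5  6  7  7  8
 8  3  3  3  3  4  5  6  6  7  8
 1  4  4  4  4  4  5  6  7  7  8
 0  5  5  5  5  5  5  6  7  8  8
 2  6  5  5  6  6  6  6  7  8  9

9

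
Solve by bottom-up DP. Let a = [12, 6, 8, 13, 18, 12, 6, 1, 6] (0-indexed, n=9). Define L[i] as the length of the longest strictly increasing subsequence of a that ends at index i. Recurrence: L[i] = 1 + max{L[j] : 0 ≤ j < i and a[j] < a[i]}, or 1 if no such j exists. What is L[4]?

   i    0    1    2    3    4    5    6    7    8
a[i]   12    6    8   13   18   12    6    1    6
L[i]    1    1    2    3    4    3    1    1    2

4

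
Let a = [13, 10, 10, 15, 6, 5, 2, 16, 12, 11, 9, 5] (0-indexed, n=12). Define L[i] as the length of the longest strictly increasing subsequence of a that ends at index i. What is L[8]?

2

   i    0    1    2    3    4    5    6    7    8    9   10   11
a[i]   13   10   10   15    6    5    2   16   12   11    9    5
L[i]    1    1    1    2    1    1    1    3    2    2    2    2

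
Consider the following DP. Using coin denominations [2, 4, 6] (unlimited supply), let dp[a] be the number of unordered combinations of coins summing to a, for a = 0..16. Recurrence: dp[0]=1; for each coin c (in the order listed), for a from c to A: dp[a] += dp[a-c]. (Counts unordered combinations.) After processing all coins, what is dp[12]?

7

after  coin     0     1     2     3     4     5     6     7     8     9    10    11    12    13    14    15    16
          2     1     0     1     0     1     0     1     0     1     0     1     0     1     0     1     0     1
          4     1     0     1     0     2     0     2     0     3     0     3     0     4     0     4     0     5
          6     1     0     1     0     2     0     3     0     4     0     5     0     7     0     8     0    10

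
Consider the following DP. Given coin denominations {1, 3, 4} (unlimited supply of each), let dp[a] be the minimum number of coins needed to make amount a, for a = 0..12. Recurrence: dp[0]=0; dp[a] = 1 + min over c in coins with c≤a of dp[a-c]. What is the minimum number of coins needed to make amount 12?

 a  0  1  2  3  4  5  6  7  8  9 10 11 12
dp  0  1  2  1  1  2  2  2  2  3  3  3  3

3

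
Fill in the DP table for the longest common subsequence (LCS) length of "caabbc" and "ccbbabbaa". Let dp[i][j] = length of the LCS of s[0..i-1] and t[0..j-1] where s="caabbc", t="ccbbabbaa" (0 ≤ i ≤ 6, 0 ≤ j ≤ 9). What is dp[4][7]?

   ''  c  c  b  b  a  b  b  a  a
''  0  0  0  0  0  0  0  0  0  0
 c  0  1  1  1  1  1  1  1  1  1
 a  0  1  1  1  1  2  2  2  2  2
 a  0  1  1  1  1  2  2  2  3  3
 b  0  1  1  2  2  2  3  3  3  3
 b  0  1  1  2  3  3  3  4  4  4
 c  0  1  2  2  3  3  3  4  4  4

3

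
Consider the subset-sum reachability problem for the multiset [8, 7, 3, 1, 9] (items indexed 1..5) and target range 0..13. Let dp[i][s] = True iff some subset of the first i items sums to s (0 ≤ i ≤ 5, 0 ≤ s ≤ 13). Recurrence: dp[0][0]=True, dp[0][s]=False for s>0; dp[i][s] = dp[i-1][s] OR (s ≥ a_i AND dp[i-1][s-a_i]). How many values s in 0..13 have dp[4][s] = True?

i\s   0   1   2   3   4   5   6   7   8   9  10  11  12  13
  0   T   F   F   F   F   F   F   F   F   F   F   F   F   F
  1   T   F   F   F   F   F   F   F   T   F   F   F   F   F
  2   T   F   F   F   F   F   F   T   T   F   F   F   F   F
  3   T   F   F   T   F   F   F   T   T   F   T   T   F   F
  4   T   T   F   T   T   F   F   T   T   T   T   T   T   F
  5   T   T   F   T   T   F   F   T   T   T   T   T   T   T

10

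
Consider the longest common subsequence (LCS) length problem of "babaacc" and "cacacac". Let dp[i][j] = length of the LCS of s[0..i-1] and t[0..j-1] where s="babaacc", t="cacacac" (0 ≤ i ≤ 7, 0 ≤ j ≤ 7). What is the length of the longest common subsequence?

   ''  c  a  c  a  c  a  c
''  0  0  0  0  0  0  0  0
 b  0  0  0  0  0  0  0  0
 a  0  0  1  1  1  1  1  1
 b  0  0  1  1  1  1  1  1
 a  0  0  1  1  2  2  2  2
 a  0  0  1  1  2  2  3  3
 c  0  1  1  2  2  3  3  4
 c  0  1  1  2  2  3  3  4

4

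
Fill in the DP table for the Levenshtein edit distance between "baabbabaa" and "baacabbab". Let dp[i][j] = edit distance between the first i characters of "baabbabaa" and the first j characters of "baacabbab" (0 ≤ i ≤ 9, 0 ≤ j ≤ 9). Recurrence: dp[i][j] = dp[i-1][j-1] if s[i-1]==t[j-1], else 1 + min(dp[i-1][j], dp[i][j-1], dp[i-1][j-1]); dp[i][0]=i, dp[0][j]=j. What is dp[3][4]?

1

   ''  b  a  a  c  a  b  b  a  b
''  0  1  2  3  4  5  6  7  8  9
 b  1  0  1  2  3  4  5  6  7  8
 a  2  1  0  1  2  3  4  5  6  7
 a  3  2  1  0  1  2  3  4  5  6
 b  4  3  2  1  1  2  2  3  4  5
 b  5  4  3  2  2  2  2  2  3  4
 a  6  5  4  3  3  2  3  3  2  3
 b  7  6  5  4  4  3  2  3  3  2
 a  8  7  6  5  5  4  3  3  3  3
 a  9  8  7  6  6  5  4  4  3  4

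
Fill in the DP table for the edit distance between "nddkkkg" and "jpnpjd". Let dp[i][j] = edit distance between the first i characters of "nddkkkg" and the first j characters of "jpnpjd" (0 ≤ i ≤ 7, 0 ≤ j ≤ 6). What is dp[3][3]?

   ''  j  p  n  p  j  d
''  0  1  2  3  4  5  6
 n  1  1  2  2  3  4  5
 d  2  2  2  3  3  4  4
 d  3  3  3  3  4  4  4
 k  4  4  4  4  4  5  5
 k  5  5  5  5  5  5  6
 k  6  6  6  6  6  6  6
 g  7  7  7  7  7  7  7

3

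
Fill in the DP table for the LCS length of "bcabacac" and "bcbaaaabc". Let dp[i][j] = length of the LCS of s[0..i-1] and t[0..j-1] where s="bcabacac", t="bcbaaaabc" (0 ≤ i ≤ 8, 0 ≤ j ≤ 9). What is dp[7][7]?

5

   ''  b  c  b  a  a  a  a  b  c
''  0  0  0  0  0  0  0  0  0  0
 b  0  1  1  1  1  1  1  1  1  1
 c  0  1  2  2  2  2  2  2  2  2
 a  0  1  2  2  3  3  3  3  3  3
 b  0  1  2  3  3  3  3  3  4  4
 a  0  1  2  3  4  4  4  4  4  4
 c  0  1  2  3  4  4  4  4  4  5
 a  0  1  2  3  4  5  5  5  5  5
 c  0  1  2  3  4  5  5  5  5  6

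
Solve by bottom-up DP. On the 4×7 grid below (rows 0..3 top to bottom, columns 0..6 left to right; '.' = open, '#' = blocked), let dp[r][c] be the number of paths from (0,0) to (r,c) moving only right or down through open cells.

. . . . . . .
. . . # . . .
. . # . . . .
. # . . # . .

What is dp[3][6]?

r\c   0   1   2   3   4   5   6
  0   1   1   1   1   1   1   1
  1   1   2   3   0   1   2   3
  2   1   3   0   0   1   3   6
  3   1   0   0   0   0   3   9

9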